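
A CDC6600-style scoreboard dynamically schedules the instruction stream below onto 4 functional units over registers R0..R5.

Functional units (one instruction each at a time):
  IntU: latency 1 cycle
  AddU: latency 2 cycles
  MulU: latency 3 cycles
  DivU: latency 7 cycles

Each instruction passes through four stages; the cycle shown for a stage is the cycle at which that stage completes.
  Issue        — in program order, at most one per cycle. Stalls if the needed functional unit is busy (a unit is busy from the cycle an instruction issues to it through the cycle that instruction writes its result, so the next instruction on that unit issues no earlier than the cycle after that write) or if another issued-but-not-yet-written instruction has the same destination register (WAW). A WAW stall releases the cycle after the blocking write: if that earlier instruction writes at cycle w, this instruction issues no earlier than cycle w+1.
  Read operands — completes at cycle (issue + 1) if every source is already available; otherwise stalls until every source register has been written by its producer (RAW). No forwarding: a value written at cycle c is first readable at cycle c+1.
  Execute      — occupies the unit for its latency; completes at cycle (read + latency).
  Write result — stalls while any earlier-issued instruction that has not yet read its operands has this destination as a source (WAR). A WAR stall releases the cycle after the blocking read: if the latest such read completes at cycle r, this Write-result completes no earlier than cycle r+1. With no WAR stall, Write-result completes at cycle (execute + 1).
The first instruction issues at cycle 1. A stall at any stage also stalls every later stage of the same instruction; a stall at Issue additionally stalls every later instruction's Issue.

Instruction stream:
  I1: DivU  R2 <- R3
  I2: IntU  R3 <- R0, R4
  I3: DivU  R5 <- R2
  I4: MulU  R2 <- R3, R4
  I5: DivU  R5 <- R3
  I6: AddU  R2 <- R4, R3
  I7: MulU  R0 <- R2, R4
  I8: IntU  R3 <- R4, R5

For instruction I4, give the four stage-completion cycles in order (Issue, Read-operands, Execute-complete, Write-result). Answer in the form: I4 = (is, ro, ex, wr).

I4 = (12, 13, 16, 17)

[1] I1 dispatched to DivU
[2] I1 operands ready · I2 dispatched to IntU
[3] I2 operands ready
[4] I2 complete
[5] R3←I2
[9] I1 complete
[10] R2←I1
[11] I3 dispatched to DivU
[12] I3 operands ready · I4 dispatched to MulU
[13] I4 operands ready
[16] I4 complete
[17] R2←I4
[19] I3 complete
[20] R5←I3
[21] I5 dispatched to DivU
[22] I5 operands ready · I6 dispatched to AddU
[23] I6 operands ready · I7 dispatched to MulU
[24] I8 dispatched to IntU
[25] I6 complete
[26] R2←I6
[27] I7 operands ready
[29] I5 complete
[30] R5←I5 · I7 complete
[31] R0←I7 · I8 operands ready
[32] I8 complete
[33] R3←I8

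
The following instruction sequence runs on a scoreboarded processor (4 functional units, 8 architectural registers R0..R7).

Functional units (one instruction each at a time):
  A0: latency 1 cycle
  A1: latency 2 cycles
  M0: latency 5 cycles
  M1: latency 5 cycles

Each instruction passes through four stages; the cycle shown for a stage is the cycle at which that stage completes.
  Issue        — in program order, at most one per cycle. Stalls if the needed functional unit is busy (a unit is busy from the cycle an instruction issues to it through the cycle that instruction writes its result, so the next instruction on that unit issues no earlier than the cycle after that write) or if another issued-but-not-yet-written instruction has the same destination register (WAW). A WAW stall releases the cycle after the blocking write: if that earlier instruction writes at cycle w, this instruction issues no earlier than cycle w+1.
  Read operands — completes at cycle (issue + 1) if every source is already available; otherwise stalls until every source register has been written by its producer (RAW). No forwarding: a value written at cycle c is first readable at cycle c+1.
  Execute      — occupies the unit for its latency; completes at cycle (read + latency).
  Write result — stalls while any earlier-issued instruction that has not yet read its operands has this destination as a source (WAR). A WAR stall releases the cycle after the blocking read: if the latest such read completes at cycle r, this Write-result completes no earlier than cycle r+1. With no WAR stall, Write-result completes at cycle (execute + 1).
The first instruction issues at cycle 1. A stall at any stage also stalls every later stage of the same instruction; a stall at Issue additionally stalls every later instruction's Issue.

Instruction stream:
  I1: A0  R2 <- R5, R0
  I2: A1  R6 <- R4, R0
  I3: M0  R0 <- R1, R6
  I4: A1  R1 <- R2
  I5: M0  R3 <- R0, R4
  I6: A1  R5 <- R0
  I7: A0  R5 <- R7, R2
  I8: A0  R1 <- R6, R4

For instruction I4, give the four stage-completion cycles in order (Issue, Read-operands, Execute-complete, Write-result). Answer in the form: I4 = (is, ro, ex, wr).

[1] I1 issues→A0
[2] I1 reads · I2 issues→A1
[3] I1 exec-done · I2 reads · I3 issues→M0
[4] I1 writes R2
[5] I2 exec-done
[6] I2 writes R6
[7] I3 reads · I4 issues→A1
[8] I4 reads
[10] I4 exec-done
[11] I4 writes R1
[12] I3 exec-done
[13] I3 writes R0
[14] I5 issues→M0
[15] I5 reads · I6 issues→A1
[16] I6 reads
[18] I6 exec-done
[19] I6 writes R5
[20] I5 exec-done · I7 issues→A0
[21] I5 writes R3 · I7 reads
[22] I7 exec-done
[23] I7 writes R5
[24] I8 issues→A0
[25] I8 reads
[26] I8 exec-done
[27] I8 writes R1

I4 = (7, 8, 10, 11)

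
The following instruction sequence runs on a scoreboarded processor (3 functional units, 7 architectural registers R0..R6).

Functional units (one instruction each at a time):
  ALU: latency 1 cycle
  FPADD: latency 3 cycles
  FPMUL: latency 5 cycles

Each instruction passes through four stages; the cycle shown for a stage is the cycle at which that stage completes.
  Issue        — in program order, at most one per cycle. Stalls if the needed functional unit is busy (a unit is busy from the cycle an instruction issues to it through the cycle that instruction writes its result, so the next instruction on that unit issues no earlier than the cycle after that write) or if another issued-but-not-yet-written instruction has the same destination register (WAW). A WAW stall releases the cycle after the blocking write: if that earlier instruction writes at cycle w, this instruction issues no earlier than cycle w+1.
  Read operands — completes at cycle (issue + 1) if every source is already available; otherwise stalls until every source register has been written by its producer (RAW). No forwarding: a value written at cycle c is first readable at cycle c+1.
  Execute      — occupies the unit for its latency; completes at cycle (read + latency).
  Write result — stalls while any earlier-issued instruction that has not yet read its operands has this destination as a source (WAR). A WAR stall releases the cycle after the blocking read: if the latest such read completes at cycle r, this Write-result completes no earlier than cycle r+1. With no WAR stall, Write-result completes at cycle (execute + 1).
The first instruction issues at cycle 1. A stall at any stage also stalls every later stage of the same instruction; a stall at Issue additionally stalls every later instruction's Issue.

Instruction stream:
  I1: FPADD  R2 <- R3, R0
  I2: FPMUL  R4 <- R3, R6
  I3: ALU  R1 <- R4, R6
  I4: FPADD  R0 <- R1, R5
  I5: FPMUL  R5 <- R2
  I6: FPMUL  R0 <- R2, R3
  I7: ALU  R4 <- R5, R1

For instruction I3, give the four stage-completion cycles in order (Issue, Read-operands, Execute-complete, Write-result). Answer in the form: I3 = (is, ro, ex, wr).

I3 = (3, 10, 11, 12)

[I1] 1/2/5/6
[I2] 2/3/8/9
[I3] 3/10/11/12  (RAW R4: wait I2 write@9)
[I4] 7/13/16/17  (struct: FPADD busy until I1 writes@6; RAW R1: wait I3 write@12)
[I5] 10/11/16/17  (struct: FPMUL busy until I2 writes@9)
[I6] 18/19/24/25  (struct: FPMUL busy until I5 writes@17)
[I7] 19/20/21/22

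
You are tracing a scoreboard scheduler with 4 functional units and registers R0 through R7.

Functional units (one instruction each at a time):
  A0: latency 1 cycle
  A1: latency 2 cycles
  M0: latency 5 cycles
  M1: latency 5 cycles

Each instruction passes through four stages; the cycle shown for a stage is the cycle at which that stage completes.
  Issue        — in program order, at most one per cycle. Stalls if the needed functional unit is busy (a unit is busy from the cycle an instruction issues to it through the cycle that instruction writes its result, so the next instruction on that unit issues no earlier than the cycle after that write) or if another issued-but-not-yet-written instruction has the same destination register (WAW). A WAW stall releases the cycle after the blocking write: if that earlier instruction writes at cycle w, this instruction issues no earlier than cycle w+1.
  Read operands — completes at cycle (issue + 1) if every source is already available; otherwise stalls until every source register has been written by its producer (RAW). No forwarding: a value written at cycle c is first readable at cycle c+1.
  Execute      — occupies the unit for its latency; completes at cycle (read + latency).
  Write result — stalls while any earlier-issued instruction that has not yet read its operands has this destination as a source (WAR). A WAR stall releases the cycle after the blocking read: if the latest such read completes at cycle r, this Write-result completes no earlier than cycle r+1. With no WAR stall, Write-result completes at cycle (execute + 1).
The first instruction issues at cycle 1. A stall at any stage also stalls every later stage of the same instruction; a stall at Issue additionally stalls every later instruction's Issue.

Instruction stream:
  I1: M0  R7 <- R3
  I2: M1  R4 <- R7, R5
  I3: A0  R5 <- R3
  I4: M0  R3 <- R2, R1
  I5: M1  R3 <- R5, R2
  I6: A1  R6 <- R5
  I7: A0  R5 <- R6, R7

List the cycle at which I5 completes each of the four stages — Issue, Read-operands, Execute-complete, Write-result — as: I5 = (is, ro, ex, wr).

I5 = (17, 18, 23, 24)

c1: issue I1 (M0)
c2: I1 read-ops | issue I2 (M1)
c3: issue I3 (A0)
c4: I3 read-ops
c5: I3 finished on A0
c7: I1 finished on M0
c8: I1→R7
c9: I2 read-ops | issue I4 (M0)
c10: I3→R5 | I4 read-ops
c14: I2 finished on M1
c15: I2→R4 | I4 finished on M0
c16: I4→R3
c17: issue I5 (M1)
c18: I5 read-ops | issue I6 (A1)
c19: I6 read-ops | issue I7 (A0)
c21: I6 finished on A1
c22: I6→R6
c23: I5 finished on M1 | I7 read-ops
c24: I5→R3 | I7 finished on A0
c25: I7→R5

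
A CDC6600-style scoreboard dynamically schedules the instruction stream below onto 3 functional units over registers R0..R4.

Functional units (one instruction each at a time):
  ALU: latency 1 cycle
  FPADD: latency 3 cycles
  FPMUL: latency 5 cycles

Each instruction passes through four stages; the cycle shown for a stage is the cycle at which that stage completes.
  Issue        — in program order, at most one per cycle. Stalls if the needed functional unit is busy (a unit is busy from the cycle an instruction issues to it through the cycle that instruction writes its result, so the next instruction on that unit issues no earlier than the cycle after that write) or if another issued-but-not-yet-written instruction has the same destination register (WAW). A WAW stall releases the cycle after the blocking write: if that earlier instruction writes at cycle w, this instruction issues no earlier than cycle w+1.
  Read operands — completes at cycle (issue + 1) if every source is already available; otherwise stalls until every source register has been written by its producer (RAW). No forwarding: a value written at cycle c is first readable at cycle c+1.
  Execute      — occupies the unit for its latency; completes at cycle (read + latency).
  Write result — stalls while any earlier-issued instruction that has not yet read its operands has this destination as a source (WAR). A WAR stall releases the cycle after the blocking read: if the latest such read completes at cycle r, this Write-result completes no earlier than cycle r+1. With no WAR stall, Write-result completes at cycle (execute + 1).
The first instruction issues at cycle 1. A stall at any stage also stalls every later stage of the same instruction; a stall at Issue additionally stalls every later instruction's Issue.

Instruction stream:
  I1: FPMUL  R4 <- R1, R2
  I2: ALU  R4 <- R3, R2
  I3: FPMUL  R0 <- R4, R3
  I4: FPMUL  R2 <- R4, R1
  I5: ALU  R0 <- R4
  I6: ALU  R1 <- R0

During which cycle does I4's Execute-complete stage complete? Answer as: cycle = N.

cycle = 26

[I1] 1/2/7/8
[I2] 9/10/11/12  (WAW R4: wait I1 write@8)
[I3] 10/13/18/19  (RAW R4: wait I2 write@12)
[I4] 20/21/26/27  (struct: FPMUL busy until I3 writes@19)
[I5] 21/22/23/24
[I6] 25/26/27/28  (struct: ALU busy until I5 writes@24)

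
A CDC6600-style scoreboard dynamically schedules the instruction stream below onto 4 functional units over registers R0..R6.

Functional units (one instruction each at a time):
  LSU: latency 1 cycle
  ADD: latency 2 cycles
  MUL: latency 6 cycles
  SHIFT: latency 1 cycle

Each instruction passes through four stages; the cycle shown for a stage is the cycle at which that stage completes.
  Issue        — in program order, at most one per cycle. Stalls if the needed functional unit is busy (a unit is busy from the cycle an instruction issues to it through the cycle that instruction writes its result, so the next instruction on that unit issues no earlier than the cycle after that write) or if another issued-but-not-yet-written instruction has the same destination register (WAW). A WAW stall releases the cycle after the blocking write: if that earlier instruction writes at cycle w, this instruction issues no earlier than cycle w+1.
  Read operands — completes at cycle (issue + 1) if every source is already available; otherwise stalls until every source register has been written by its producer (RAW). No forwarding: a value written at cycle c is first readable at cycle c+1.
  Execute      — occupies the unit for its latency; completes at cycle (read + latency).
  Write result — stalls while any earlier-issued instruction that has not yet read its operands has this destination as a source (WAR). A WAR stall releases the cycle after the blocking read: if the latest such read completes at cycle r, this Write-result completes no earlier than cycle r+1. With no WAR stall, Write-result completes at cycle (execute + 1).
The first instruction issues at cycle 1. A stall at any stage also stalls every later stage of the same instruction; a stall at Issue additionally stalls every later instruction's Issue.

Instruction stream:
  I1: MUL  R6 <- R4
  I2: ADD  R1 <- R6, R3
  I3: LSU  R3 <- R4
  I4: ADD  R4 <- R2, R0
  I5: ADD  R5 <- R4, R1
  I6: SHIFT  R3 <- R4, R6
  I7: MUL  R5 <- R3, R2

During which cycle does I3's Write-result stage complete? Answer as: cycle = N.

cycle = 11

1) issue 1, read 2, done 8, write 9
2) issue 2, read 10, done 12, write 13  <RAW R6: wait I1 write@9>
3) issue 3, read 4, done 5, write 11  <WAR R3: wait I2 read@10>
4) issue 14, read 15, done 17, write 18  <struct: ADD busy until I2 writes@13>
5) issue 19, read 20, done 22, write 23  <struct: ADD busy until I4 writes@18>
6) issue 20, read 21, done 22, write 23
7) issue 24, read 25, done 31, write 32  <WAW R5: wait I5 write@23>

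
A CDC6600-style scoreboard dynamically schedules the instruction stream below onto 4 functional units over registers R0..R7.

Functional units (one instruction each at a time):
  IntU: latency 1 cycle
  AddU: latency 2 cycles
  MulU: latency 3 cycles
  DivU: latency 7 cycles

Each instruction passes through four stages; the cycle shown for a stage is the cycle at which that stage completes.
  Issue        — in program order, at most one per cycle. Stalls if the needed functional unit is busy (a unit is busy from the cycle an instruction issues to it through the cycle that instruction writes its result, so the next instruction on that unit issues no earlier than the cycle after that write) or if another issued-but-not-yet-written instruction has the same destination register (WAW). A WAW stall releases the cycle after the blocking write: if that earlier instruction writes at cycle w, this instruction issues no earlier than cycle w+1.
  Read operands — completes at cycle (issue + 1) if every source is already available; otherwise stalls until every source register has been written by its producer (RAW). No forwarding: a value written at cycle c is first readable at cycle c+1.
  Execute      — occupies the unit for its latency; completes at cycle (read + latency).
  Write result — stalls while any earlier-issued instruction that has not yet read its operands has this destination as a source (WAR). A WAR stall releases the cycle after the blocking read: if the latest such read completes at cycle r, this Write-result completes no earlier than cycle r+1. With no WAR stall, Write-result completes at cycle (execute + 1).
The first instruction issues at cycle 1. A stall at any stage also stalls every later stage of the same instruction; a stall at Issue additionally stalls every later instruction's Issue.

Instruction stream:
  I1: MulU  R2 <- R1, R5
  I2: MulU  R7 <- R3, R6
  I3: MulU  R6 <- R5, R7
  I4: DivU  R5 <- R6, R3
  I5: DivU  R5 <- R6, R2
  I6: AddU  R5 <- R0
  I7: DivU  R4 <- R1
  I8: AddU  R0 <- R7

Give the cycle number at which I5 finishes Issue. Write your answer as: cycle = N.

cycle = 28

I1  is:1  ro:2  ex:5  wr:6
I2  is:7  ro:8  ex:11  wr:12  — struct: MulU busy until I1 writes@6
I3  is:13  ro:14  ex:17  wr:18  — struct: MulU busy until I2 writes@12
I4  is:14  ro:19  ex:26  wr:27  — RAW R6: wait I3 write@18
I5  is:28  ro:29  ex:36  wr:37  — struct: DivU busy until I4 writes@27
I6  is:38  ro:39  ex:41  wr:42  — WAW R5: wait I5 write@37
I7  is:39  ro:40  ex:47  wr:48
I8  is:43  ro:44  ex:46  wr:47  — struct: AddU busy until I6 writes@42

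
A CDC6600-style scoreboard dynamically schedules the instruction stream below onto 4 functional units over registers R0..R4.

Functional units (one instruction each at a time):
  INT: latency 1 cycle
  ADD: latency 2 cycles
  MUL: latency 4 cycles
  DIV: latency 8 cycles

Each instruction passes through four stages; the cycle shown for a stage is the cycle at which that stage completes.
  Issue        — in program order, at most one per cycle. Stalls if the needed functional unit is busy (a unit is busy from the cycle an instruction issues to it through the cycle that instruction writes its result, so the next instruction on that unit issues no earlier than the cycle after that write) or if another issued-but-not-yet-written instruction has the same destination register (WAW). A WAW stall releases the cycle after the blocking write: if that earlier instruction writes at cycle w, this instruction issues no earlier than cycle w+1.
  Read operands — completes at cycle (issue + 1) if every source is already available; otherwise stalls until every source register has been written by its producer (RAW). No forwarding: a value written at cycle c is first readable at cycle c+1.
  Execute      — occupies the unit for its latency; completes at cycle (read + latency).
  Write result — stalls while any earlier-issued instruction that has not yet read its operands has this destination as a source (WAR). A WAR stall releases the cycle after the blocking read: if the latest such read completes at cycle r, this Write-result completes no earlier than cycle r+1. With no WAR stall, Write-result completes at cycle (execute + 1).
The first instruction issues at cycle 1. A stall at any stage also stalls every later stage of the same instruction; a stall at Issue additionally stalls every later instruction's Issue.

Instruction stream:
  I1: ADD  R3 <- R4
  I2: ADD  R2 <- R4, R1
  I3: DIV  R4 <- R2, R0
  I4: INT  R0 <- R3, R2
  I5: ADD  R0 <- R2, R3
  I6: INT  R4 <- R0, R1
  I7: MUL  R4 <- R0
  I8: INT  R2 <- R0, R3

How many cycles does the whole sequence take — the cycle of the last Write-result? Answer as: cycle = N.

[I1] 1/2/4/5
[I2] 6/7/9/10  (struct: ADD busy until I1 writes@5)
[I3] 7/11/19/20  (RAW R2: wait I2 write@10)
[I4] 8/11/12/13  (RAW R2: wait I2 write@10)
[I5] 14/15/17/18  (WAW R0: wait I4 write@13)
[I6] 21/22/23/24  (WAW R4: wait I3 write@20)
[I7] 25/26/30/31  (WAW R4: wait I6 write@24)
[I8] 26/27/28/29

cycle = 31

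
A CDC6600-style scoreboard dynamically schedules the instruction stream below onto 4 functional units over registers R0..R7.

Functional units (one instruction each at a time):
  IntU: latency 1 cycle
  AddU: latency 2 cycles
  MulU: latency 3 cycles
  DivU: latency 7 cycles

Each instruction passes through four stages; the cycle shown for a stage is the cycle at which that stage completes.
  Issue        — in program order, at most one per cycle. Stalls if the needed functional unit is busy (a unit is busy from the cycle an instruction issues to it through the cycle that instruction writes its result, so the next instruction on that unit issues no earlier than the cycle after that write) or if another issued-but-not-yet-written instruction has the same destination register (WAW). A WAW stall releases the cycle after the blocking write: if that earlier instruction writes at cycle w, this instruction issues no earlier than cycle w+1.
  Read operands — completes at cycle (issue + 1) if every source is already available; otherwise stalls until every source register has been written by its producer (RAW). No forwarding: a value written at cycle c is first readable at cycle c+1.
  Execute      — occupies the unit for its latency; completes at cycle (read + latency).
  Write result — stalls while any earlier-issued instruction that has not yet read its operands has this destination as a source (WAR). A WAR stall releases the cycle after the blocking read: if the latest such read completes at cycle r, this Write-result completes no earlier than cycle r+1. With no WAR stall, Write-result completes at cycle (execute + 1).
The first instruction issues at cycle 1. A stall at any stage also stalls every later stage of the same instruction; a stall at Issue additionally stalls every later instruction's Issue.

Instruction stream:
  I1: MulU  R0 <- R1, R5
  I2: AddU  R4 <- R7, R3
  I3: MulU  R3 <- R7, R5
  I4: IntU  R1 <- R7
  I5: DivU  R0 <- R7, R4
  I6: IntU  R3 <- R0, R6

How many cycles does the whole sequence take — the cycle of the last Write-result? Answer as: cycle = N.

cycle = 21

I1  is:1  ro:2  ex:5  wr:6
I2  is:2  ro:3  ex:5  wr:6
I3  is:7  ro:8  ex:11  wr:12  — struct: MulU busy until I1 writes@6
I4  is:8  ro:9  ex:10  wr:11
I5  is:9  ro:10  ex:17  wr:18
I6  is:13  ro:19  ex:20  wr:21  — WAW R3: wait I3 write@12, RAW R0: wait I5 write@18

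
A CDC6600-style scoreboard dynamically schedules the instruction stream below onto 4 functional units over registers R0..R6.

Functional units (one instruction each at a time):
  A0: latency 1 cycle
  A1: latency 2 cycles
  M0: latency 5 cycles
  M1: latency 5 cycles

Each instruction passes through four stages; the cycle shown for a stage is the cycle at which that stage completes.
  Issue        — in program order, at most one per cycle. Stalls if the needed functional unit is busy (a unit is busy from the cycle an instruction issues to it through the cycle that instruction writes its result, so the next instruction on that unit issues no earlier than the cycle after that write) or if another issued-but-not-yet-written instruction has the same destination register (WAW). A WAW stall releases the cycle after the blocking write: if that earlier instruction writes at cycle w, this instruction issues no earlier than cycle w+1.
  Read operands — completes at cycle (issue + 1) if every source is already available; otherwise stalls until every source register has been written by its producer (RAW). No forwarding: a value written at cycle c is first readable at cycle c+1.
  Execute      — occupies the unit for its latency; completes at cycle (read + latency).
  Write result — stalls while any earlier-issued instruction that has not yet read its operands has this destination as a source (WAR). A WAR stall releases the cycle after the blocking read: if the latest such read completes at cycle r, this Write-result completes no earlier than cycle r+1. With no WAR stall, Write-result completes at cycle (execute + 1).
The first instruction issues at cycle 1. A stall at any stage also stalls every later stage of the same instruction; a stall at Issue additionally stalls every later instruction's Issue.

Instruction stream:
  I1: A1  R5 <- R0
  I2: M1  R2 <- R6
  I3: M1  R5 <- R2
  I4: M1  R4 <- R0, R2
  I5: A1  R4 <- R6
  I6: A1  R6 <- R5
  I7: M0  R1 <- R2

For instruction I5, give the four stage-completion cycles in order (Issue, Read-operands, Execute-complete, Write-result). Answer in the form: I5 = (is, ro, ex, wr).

I5 = (26, 27, 29, 30)

t=1  I1 issues→A1
t=2  I1 reads | I2 issues→M1
t=3  I2 reads
t=4  I1 exec-done
t=5  I1 writes R5
t=8  I2 exec-done
t=9  I2 writes R2
t=10  I3 issues→M1
t=11  I3 reads
t=16  I3 exec-done
t=17  I3 writes R5
t=18  I4 issues→M1
t=19  I4 reads
t=24  I4 exec-done
t=25  I4 writes R4
t=26  I5 issues→A1
t=27  I5 reads
t=29  I5 exec-done
t=30  I5 writes R4
t=31  I6 issues→A1
t=32  I6 reads | I7 issues→M0
t=33  I7 reads
t=34  I6 exec-done
t=35  I6 writes R6
t=38  I7 exec-done
t=39  I7 writes R1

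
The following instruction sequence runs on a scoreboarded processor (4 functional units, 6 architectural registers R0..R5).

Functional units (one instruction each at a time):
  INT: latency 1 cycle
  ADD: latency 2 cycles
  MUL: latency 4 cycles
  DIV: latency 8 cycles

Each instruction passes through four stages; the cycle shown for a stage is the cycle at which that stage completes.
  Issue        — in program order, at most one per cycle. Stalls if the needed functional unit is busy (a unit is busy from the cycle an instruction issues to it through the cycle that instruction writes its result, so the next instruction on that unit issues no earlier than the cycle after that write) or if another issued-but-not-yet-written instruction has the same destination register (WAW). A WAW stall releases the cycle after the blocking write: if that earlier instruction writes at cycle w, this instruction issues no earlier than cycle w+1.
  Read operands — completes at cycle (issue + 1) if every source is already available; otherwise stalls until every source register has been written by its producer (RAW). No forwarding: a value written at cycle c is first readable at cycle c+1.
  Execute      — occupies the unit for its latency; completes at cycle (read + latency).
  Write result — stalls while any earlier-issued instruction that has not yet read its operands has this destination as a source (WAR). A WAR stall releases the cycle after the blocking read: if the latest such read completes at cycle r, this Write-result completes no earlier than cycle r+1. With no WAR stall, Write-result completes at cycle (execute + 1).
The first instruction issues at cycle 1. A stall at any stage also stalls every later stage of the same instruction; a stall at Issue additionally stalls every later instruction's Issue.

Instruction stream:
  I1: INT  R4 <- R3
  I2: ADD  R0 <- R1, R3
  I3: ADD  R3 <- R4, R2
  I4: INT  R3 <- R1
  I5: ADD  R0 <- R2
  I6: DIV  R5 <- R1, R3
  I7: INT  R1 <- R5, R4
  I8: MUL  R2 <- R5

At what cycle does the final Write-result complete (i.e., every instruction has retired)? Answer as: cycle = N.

cycle = 31

[1] I1 issues→INT
[2] I1 reads; I2 issues→ADD
[3] I1 exec-done; I2 reads
[4] I1 writes R4
[5] I2 exec-done
[6] I2 writes R0
[7] I3 issues→ADD
[8] I3 reads
[10] I3 exec-done
[11] I3 writes R3
[12] I4 issues→INT
[13] I4 reads; I5 issues→ADD
[14] I4 exec-done; I5 reads; I6 issues→DIV
[15] I4 writes R3
[16] I5 exec-done; I6 reads; I7 issues→INT
[17] I5 writes R0; I8 issues→MUL
[24] I6 exec-done
[25] I6 writes R5
[26] I7 reads; I8 reads
[27] I7 exec-done
[28] I7 writes R1
[30] I8 exec-done
[31] I8 writes R2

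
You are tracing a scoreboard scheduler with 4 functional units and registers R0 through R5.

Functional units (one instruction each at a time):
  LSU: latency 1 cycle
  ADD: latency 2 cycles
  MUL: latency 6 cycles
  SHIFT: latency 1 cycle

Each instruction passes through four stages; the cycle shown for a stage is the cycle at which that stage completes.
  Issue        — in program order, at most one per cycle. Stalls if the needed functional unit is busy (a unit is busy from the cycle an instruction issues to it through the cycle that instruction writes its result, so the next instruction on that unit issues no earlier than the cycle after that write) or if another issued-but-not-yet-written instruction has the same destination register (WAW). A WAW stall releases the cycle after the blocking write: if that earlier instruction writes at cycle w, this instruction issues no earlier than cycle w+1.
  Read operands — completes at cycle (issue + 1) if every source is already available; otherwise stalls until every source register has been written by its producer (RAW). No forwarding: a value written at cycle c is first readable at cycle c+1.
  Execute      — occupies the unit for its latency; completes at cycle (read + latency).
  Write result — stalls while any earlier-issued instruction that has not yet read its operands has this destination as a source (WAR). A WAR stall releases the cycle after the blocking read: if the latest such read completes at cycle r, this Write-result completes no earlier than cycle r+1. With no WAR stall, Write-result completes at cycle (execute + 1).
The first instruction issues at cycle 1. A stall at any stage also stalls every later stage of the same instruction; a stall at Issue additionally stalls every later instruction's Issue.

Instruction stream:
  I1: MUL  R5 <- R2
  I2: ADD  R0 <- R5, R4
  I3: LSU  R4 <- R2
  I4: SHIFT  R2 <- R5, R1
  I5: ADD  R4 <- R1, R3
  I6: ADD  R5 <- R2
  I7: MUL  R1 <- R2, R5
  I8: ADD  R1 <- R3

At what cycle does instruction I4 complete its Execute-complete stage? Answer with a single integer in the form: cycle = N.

cycle = 11

I1  is:1  ro:2  ex:8  wr:9
I2  is:2  ro:10  ex:12  wr:13  — RAW R5: wait I1 write@9
I3  is:3  ro:4  ex:5  wr:11  — WAR R4: wait I2 read@10
I4  is:4  ro:10  ex:11  wr:12  — RAW R5: wait I1 write@9
I5  is:14  ro:15  ex:17  wr:18  — struct: ADD busy until I2 writes@13
I6  is:19  ro:20  ex:22  wr:23  — struct: ADD busy until I5 writes@18
I7  is:20  ro:24  ex:30  wr:31  — RAW R5: wait I6 write@23
I8  is:32  ro:33  ex:35  wr:36  — WAW R1: wait I7 write@31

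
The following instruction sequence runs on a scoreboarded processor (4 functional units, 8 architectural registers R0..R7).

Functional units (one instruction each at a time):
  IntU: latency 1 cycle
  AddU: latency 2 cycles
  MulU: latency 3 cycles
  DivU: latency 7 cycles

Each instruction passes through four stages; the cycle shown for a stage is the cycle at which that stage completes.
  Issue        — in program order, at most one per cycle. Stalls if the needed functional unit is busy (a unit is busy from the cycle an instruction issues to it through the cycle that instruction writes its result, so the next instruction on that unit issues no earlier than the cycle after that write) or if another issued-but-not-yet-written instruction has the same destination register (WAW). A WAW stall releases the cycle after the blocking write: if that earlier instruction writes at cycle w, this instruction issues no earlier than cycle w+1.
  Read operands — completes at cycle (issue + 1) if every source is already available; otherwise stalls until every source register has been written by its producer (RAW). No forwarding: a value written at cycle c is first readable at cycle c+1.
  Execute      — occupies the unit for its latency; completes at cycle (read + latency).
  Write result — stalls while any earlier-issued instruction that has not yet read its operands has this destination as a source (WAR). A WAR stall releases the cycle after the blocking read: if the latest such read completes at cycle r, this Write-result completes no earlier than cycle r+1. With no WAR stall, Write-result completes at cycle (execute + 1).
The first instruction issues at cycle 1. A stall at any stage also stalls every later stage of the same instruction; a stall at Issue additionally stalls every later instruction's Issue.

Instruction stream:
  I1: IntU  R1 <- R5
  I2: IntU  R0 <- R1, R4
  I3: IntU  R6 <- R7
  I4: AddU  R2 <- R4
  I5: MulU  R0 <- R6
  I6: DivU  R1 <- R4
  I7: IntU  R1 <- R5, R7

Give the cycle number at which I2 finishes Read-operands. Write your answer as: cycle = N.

cycle = 6

I1  is:1  ro:2  ex:3  wr:4
I2  is:5  ro:6  ex:7  wr:8  — struct: IntU busy until I1 writes@4
I3  is:9  ro:10  ex:11  wr:12  — struct: IntU busy until I2 writes@8
I4  is:10  ro:11  ex:13  wr:14
I5  is:11  ro:13  ex:16  wr:17  — RAW R6: wait I3 write@12
I6  is:12  ro:13  ex:20  wr:21
I7  is:22  ro:23  ex:24  wr:25  — WAW R1: wait I6 write@21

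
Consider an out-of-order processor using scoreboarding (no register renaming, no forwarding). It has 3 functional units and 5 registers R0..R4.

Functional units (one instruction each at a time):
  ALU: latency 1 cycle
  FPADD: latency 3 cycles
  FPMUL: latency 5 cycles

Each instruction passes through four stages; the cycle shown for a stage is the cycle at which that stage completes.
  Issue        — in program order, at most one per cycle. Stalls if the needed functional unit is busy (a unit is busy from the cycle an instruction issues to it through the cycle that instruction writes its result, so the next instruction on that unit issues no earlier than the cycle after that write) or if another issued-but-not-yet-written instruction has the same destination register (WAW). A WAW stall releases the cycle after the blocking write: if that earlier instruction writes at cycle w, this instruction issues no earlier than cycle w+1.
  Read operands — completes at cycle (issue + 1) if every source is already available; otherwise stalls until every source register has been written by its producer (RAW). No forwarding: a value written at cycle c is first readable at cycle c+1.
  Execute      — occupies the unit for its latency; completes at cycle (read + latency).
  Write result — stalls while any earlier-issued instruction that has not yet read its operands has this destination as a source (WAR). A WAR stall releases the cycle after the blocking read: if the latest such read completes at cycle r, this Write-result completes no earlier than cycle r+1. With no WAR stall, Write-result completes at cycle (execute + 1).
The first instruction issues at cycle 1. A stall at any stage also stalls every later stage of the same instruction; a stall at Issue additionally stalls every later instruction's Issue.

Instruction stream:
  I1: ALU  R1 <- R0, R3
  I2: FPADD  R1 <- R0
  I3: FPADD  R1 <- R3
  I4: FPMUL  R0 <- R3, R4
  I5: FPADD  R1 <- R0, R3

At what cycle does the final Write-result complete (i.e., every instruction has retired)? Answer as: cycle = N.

cycle = 24

[I1] 1/2/3/4
[I2] 5/6/9/10  (WAW R1: wait I1 write@4)
[I3] 11/12/15/16  (struct: FPADD busy until I2 writes@10)
[I4] 12/13/18/19
[I5] 17/20/23/24  (struct: FPADD busy until I3 writes@16; RAW R0: wait I4 write@19)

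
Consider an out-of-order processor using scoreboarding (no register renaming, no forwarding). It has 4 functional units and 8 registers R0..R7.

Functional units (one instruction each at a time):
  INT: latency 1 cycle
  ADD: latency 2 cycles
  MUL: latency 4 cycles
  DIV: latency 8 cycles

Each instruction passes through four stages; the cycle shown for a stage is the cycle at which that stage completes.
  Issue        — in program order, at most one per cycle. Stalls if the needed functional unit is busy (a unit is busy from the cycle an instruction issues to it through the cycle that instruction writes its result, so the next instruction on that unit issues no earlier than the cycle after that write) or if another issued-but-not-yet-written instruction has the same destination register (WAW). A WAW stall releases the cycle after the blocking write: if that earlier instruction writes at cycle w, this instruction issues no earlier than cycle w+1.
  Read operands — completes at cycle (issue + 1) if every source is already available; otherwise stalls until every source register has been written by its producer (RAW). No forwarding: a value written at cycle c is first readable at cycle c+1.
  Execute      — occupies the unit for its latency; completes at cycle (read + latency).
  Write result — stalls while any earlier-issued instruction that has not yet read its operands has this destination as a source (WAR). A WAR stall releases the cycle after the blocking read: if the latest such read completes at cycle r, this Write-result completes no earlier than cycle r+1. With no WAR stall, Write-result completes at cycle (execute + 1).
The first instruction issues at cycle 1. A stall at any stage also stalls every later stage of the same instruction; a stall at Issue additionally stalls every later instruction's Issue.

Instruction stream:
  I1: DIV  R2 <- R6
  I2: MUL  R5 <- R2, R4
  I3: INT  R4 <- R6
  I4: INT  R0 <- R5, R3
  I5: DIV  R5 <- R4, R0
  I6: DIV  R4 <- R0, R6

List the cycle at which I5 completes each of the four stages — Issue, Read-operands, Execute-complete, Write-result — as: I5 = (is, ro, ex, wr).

I5 = (18, 21, 29, 30)

[1] I1 issues→DIV
[2] I1 reads | I2 issues→MUL
[3] I3 issues→INT
[4] I3 reads
[5] I3 exec-done
[10] I1 exec-done
[11] I1 writes R2
[12] I2 reads
[13] I3 writes R4
[14] I4 issues→INT
[16] I2 exec-done
[17] I2 writes R5
[18] I4 reads | I5 issues→DIV
[19] I4 exec-done
[20] I4 writes R0
[21] I5 reads
[29] I5 exec-done
[30] I5 writes R5
[31] I6 issues→DIV
[32] I6 reads
[40] I6 exec-done
[41] I6 writes R4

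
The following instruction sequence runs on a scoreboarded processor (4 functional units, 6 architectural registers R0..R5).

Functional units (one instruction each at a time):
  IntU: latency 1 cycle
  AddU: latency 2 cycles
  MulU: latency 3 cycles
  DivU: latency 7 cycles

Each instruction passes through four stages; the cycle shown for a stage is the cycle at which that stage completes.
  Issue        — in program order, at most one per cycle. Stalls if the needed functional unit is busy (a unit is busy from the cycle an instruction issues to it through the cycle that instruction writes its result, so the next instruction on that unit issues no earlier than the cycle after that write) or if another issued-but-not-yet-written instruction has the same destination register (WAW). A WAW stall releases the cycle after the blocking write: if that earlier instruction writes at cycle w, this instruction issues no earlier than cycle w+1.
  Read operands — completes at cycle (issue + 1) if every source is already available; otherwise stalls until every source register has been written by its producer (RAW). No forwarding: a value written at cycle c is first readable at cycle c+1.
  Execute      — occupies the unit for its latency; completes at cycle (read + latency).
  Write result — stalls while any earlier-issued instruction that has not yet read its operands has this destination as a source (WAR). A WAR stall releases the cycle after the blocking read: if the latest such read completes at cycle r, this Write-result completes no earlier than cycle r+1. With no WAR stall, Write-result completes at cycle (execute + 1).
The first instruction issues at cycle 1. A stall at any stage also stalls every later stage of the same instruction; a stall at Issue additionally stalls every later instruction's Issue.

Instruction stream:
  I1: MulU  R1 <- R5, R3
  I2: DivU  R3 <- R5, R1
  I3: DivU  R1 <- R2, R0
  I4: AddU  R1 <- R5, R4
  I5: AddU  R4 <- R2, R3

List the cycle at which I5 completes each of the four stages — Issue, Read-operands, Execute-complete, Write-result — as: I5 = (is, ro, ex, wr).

I5 = (31, 32, 34, 35)

[I1] 1/2/5/6
[I2] 2/7/14/15  (RAW R1: wait I1 write@6)
[I3] 16/17/24/25  (struct: DivU busy until I2 writes@15)
[I4] 26/27/29/30  (WAW R1: wait I3 write@25)
[I5] 31/32/34/35  (struct: AddU busy until I4 writes@30)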